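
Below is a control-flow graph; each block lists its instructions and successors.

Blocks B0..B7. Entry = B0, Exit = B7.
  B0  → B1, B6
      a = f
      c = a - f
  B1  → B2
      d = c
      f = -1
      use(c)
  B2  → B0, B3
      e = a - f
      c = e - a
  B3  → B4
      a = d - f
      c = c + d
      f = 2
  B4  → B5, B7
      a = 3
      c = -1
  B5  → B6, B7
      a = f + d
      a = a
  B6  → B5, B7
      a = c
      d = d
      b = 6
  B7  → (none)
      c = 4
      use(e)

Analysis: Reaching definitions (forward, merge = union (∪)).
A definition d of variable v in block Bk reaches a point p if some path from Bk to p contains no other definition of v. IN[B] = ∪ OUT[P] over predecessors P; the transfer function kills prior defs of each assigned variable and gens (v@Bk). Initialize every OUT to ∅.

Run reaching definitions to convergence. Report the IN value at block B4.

Answer: {a@B3, c@B3, d@B1, e@B2, f@B3}

Trace:
Fixpoint table:
  B0:  IN={a@B0, c@B2, d@B1, e@B2, f@B1}  OUT={a@B0, c@B0, d@B1, e@B2, f@B1}
  B1:  IN={a@B0, c@B0, d@B1, e@B2, f@B1}  OUT={a@B0, c@B0, d@B1, e@B2, f@B1}
  B2:  IN={a@B0, c@B0, d@B1, e@B2, f@B1}  OUT={a@B0, c@B2, d@B1, e@B2, f@B1}
  B3:  IN={a@B0, c@B2, d@B1, e@B2, f@B1}  OUT={a@B3, c@B3, d@B1, e@B2, f@B3}
  B4:  IN={a@B3, c@B3, d@B1, e@B2, f@B3}  OUT={a@B4, c@B4, d@B1, e@B2, f@B3}
  B5:  IN={a@B4, a@B6, b@B6, c@B0, c@B4, d@B1, d@B6, e@B2, f@B1, f@B3}  OUT={a@B5, b@B6, c@B0, c@B4, d@B1, d@B6, e@B2, f@B1, f@B3}
  B6:  IN={a@B0, a@B5, b@B6, c@B0, c@B4, d@B1, d@B6, e@B2, f@B1, f@B3}  OUT={a@B6, b@B6, c@B0, c@B4, d@B6, e@B2, f@B1, f@B3}
  B7:  IN={a@B4, a@B5, a@B6, b@B6, c@B0, c@B4, d@B1, d@B6, e@B2, f@B1, f@B3}  OUT={a@B4, a@B5, a@B6, b@B6, c@B7, d@B1, d@B6, e@B2, f@B1, f@B3}

Merge at B4: IN[B4] = OUT[B3] = {a@B3, c@B3, d@B1, e@B2, f@B3}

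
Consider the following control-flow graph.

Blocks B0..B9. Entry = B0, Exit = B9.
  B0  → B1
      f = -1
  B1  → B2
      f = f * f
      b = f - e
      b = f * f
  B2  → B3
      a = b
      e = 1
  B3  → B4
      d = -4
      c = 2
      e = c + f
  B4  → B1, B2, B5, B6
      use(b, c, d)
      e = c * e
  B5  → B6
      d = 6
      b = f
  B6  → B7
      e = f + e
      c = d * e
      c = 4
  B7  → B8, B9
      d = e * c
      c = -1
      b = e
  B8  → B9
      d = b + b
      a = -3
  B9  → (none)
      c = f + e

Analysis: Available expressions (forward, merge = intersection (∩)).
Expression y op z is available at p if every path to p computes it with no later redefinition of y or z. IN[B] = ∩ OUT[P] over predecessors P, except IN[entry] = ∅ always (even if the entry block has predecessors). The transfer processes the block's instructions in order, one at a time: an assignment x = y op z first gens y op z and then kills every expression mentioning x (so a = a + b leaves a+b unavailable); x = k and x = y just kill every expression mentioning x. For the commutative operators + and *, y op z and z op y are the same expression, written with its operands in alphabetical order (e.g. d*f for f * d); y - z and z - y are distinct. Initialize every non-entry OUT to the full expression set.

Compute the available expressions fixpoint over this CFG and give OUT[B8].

Answer: {b+b, f*f}

Derivation:
Fixpoint table:
  B0: | IN={} | OUT={}
  B1: | IN={} | OUT={f*f, f-e}
  B2: | IN={f*f} | OUT={f*f}
  B3: | IN={f*f} | OUT={c+f, f*f}
  B4: | IN={c+f, f*f} | OUT={c+f, f*f}
  B5: | IN={c+f, f*f} | OUT={c+f, f*f}
  B6: | IN={c+f, f*f} | OUT={d*e, f*f}
  B7: | IN={d*e, f*f} | OUT={f*f}
  B8: | IN={f*f} | OUT={b+b, f*f}
  B9: | IN={f*f} | OUT={e+f, f*f}

Merge at B8: IN[B8] = OUT[B7] = {f*f}
Applying B8's transfer function to that IN value gives OUT[B8] (row B8 above).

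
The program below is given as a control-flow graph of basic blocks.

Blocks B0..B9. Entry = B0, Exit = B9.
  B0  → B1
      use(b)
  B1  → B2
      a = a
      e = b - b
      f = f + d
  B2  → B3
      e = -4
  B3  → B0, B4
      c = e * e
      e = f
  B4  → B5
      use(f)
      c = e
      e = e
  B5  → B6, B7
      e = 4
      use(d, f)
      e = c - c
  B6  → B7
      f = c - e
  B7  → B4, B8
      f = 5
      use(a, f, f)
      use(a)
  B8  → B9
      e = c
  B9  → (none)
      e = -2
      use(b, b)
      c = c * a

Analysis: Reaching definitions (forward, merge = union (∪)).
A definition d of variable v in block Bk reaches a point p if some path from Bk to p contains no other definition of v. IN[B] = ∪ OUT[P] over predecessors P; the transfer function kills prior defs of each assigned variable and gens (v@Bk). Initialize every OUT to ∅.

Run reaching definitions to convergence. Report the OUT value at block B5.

Answer: {a@B1, c@B4, e@B5, f@B1, f@B7}

Derivation:
Converged values:
  B0: | IN={a@B1, c@B3, e@B3, f@B1} | OUT={a@B1, c@B3, e@B3, f@B1}
  B1: | IN={a@B1, c@B3, e@B3, f@B1} | OUT={a@B1, c@B3, e@B1, f@B1}
  B2: | IN={a@B1, c@B3, e@B1, f@B1} | OUT={a@B1, c@B3, e@B2, f@B1}
  B3: | IN={a@B1, c@B3, e@B2, f@B1} | OUT={a@B1, c@B3, e@B3, f@B1}
  B4: | IN={a@B1, c@B3, c@B4, e@B3, e@B5, f@B1, f@B7} | OUT={a@B1, c@B4, e@B4, f@B1, f@B7}
  B5: | IN={a@B1, c@B4, e@B4, f@B1, f@B7} | OUT={a@B1, c@B4, e@B5, f@B1, f@B7}
  B6: | IN={a@B1, c@B4, e@B5, f@B1, f@B7} | OUT={a@B1, c@B4, e@B5, f@B6}
  B7: | IN={a@B1, c@B4, e@B5, f@B1, f@B6, f@B7} | OUT={a@B1, c@B4, e@B5, f@B7}
  B8: | IN={a@B1, c@B4, e@B5, f@B7} | OUT={a@B1, c@B4, e@B8, f@B7}
  B9: | IN={a@B1, c@B4, e@B8, f@B7} | OUT={a@B1, c@B9, e@B9, f@B7}

Merge at B5: IN[B5] = OUT[B4] = {a@B1, c@B4, e@B4, f@B1, f@B7}
Applying B5's transfer function to that IN value gives OUT[B5] (row B5 above).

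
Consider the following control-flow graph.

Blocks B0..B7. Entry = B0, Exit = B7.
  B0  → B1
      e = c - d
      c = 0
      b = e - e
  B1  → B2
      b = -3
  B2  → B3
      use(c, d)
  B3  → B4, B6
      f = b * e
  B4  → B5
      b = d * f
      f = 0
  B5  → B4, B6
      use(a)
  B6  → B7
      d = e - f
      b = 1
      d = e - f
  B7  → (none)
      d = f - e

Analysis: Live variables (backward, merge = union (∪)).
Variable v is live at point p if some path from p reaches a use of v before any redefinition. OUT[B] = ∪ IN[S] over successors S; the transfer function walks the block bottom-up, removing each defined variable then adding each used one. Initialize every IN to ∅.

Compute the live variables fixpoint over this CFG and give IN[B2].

Answer: {a, b, c, d, e}

Derivation:
Converged values:
  B0: | IN={a, c, d} | OUT={a, c, d, e}
  B1: | IN={a, c, d, e} | OUT={a, b, c, d, e}
  B2: | IN={a, b, c, d, e} | OUT={a, b, d, e}
  B3: | IN={a, b, d, e} | OUT={a, d, e, f}
  B4: | IN={a, d, e, f} | OUT={a, d, e, f}
  B5: | IN={a, d, e, f} | OUT={a, d, e, f}
  B6: | IN={e, f} | OUT={e, f}
  B7: | IN={e, f} | OUT={}

Merge at B2: OUT[B2] = IN[B3] = {a, b, d, e}
Applying B2's transfer function to that OUT value gives IN[B2] (row B2 above).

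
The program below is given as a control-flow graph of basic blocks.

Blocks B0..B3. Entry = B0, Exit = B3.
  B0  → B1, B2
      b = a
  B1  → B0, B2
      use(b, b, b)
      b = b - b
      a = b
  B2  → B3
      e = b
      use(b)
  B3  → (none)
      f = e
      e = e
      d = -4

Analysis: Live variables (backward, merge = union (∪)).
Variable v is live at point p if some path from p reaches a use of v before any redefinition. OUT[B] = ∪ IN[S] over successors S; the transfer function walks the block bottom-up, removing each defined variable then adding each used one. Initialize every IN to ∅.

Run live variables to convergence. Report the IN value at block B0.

Converged values:
  B0:   IN={a}   OUT={b}
  B1:   IN={b}   OUT={a, b}
  B2:   IN={b}   OUT={e}
  B3:   IN={e}   OUT={}

Merge at B0: OUT[B0] = IN[B1] ⊔ IN[B2] = {b}
Applying B0's transfer function to that OUT value gives IN[B0] (row B0 above).

Answer: {a}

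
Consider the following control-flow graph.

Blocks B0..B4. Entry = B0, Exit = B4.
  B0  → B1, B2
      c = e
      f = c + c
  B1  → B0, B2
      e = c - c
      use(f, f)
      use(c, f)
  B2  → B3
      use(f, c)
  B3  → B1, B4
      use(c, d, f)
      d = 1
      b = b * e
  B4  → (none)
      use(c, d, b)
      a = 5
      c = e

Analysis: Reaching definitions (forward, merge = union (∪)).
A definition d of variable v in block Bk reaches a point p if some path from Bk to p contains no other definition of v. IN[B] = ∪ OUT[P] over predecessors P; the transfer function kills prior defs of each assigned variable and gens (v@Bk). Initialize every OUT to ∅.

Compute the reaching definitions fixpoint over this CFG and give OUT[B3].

Per-block solution:
  B0:  IN={b@B3, c@B0, d@B3, e@B1, f@B0}  OUT={b@B3, c@B0, d@B3, e@B1, f@B0}
  B1:  IN={b@B3, c@B0, d@B3, e@B1, f@B0}  OUT={b@B3, c@B0, d@B3, e@B1, f@B0}
  B2:  IN={b@B3, c@B0, d@B3, e@B1, f@B0}  OUT={b@B3, c@B0, d@B3, e@B1, f@B0}
  B3:  IN={b@B3, c@B0, d@B3, e@B1, f@B0}  OUT={b@B3, c@B0, d@B3, e@B1, f@B0}
  B4:  IN={b@B3, c@B0, d@B3, e@B1, f@B0}  OUT={a@B4, b@B3, c@B4, d@B3, e@B1, f@B0}

Merge at B3: IN[B3] = OUT[B2] = {b@B3, c@B0, d@B3, e@B1, f@B0}
Applying B3's transfer function to that IN value gives OUT[B3] (row B3 above).

Answer: {b@B3, c@B0, d@B3, e@B1, f@B0}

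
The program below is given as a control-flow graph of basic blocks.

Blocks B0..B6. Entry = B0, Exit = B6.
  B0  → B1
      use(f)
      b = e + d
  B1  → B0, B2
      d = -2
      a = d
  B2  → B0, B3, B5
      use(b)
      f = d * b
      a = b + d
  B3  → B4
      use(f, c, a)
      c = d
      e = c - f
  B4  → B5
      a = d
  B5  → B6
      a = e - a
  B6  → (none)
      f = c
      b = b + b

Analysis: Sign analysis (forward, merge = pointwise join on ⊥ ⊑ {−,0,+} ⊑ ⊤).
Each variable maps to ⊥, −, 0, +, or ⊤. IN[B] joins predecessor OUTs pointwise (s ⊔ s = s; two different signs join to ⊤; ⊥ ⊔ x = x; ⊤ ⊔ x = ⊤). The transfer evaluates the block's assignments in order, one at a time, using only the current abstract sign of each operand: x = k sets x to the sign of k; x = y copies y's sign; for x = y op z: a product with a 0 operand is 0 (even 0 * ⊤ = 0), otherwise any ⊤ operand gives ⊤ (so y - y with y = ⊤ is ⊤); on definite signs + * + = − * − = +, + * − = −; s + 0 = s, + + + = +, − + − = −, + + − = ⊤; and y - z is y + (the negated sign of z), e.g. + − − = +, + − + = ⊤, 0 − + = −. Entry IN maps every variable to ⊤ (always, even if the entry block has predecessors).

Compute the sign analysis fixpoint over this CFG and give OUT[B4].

Fixpoint table:
  B0:   IN=(all ⊤)   OUT=(all ⊤)
  B1:   IN=(all ⊤)   OUT={a:-, d:-; rest ⊤}
  B2:   IN={a:-, d:-; rest ⊤}   OUT={d:-; rest ⊤}
  B3:   IN={d:-; rest ⊤}   OUT={c:-, d:-; rest ⊤}
  B4:   IN={c:-, d:-; rest ⊤}   OUT={a:-, c:-, d:-; rest ⊤}
  B5:   IN={d:-; rest ⊤}   OUT={d:-; rest ⊤}
  B6:   IN={d:-; rest ⊤}   OUT={d:-; rest ⊤}

Merge at B4: IN[B4] = OUT[B3] = {a: ⊤, b: ⊤, c: -, d: -, e: ⊤, f: ⊤}
Applying B4's transfer function to that IN value gives OUT[B4] (row B4 above).

Answer: {a: -, b: ⊤, c: -, d: -, e: ⊤, f: ⊤}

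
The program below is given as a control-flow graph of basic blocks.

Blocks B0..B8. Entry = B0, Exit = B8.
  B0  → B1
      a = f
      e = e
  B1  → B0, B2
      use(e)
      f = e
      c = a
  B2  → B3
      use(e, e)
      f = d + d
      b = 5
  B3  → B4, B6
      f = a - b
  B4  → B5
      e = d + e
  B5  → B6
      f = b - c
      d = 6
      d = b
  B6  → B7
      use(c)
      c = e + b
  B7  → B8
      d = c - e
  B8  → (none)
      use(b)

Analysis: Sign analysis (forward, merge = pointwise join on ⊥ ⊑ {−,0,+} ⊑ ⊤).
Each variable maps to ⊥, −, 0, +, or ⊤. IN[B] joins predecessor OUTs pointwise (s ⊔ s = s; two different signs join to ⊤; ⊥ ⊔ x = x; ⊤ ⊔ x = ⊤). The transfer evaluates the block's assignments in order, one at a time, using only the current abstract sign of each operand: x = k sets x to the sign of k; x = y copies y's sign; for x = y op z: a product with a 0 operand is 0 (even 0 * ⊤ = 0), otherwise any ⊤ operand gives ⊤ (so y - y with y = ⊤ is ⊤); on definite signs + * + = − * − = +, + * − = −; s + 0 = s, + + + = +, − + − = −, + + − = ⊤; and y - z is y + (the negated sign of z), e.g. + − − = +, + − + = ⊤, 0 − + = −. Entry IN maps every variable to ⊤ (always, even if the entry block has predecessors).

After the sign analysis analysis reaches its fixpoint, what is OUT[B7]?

Answer: {a: ⊤, b: +, c: ⊤, d: ⊤, e: ⊤, f: ⊤}

Derivation:
Per-block solution:
  B0:   IN=(all ⊤)   OUT=(all ⊤)
  B1:   IN=(all ⊤)   OUT=(all ⊤)
  B2:   IN=(all ⊤)   OUT={b:+; rest ⊤}
  B3:   IN={b:+; rest ⊤}   OUT={b:+; rest ⊤}
  B4:   IN={b:+; rest ⊤}   OUT={b:+; rest ⊤}
  B5:   IN={b:+; rest ⊤}   OUT={b:+, d:+; rest ⊤}
  B6:   IN={b:+; rest ⊤}   OUT={b:+; rest ⊤}
  B7:   IN={b:+; rest ⊤}   OUT={b:+; rest ⊤}
  B8:   IN={b:+; rest ⊤}   OUT={b:+; rest ⊤}

Merge at B7: IN[B7] = OUT[B6] = {a: ⊤, b: +, c: ⊤, d: ⊤, e: ⊤, f: ⊤}
Applying B7's transfer function to that IN value gives OUT[B7] (row B7 above).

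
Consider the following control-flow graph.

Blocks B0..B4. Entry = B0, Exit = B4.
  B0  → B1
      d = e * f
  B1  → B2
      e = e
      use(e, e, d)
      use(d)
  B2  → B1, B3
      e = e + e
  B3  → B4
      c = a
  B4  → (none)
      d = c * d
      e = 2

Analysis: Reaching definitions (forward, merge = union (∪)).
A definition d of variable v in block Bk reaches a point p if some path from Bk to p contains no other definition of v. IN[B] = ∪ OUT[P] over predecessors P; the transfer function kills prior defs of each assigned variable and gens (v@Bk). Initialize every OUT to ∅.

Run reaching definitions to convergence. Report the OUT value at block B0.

Answer: {d@B0}

Derivation:
Per-block solution:
  B0: | IN={} | OUT={d@B0}
  B1: | IN={d@B0, e@B2} | OUT={d@B0, e@B1}
  B2: | IN={d@B0, e@B1} | OUT={d@B0, e@B2}
  B3: | IN={d@B0, e@B2} | OUT={c@B3, d@B0, e@B2}
  B4: | IN={c@B3, d@B0, e@B2} | OUT={c@B3, d@B4, e@B4}

B0 is the boundary node: IN[B0] = {}
Applying B0's transfer function to that IN value gives OUT[B0] (row B0 above).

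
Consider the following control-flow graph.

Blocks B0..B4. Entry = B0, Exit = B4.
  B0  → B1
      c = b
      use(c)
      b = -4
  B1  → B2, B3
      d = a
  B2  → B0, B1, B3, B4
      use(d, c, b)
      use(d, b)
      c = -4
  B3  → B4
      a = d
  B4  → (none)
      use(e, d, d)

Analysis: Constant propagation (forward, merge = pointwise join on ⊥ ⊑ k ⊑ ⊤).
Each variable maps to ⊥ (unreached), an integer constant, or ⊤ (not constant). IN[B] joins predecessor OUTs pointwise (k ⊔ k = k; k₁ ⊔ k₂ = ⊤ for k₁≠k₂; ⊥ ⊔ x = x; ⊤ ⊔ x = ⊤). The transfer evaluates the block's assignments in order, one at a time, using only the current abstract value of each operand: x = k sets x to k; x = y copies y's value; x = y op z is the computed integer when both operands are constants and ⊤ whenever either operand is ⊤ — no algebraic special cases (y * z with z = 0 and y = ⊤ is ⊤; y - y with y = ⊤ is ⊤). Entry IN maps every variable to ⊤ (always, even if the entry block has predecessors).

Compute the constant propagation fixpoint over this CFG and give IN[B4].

Fixpoint table:
  B0:  IN=(all ⊤)  OUT={b:-4; rest ⊤}
  B1:  IN={b:-4; rest ⊤}  OUT={b:-4; rest ⊤}
  B2:  IN={b:-4; rest ⊤}  OUT={b:-4, c:-4; rest ⊤}
  B3:  IN={b:-4; rest ⊤}  OUT={b:-4; rest ⊤}
  B4:  IN={b:-4; rest ⊤}  OUT={b:-4; rest ⊤}

Merge at B4: IN[B4] = OUT[B2] ⊔ OUT[B3] = {a: ⊤, b: -4, c: ⊤, d: ⊤, e: ⊤, f: ⊤}

Answer: {a: ⊤, b: -4, c: ⊤, d: ⊤, e: ⊤, f: ⊤}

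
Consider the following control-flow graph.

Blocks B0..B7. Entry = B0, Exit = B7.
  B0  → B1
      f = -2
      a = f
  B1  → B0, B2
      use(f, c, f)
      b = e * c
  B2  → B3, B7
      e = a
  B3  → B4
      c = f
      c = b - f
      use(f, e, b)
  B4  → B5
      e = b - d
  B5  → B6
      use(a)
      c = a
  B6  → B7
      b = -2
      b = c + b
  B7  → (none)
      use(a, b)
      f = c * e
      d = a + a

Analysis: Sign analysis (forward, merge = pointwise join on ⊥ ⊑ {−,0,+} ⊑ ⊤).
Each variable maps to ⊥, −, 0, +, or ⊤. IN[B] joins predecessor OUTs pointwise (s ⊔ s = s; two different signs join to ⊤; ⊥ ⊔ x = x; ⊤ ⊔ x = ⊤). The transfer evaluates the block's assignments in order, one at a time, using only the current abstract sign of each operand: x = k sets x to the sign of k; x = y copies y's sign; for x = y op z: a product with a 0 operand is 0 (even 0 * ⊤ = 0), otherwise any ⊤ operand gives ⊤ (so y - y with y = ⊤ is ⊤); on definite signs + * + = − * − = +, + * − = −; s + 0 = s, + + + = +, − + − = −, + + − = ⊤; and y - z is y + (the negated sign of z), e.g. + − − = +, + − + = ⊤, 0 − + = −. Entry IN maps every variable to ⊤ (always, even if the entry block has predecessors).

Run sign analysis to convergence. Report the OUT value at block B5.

Answer: {a: -, b: ⊤, c: -, d: ⊤, e: ⊤, f: -}

Derivation:
Fixpoint table:
  B0: | IN=(all ⊤) | OUT={a:-, f:-; rest ⊤}
  B1: | IN={a:-, f:-; rest ⊤} | OUT={a:-, f:-; rest ⊤}
  B2: | IN={a:-, f:-; rest ⊤} | OUT={a:-, e:-, f:-; rest ⊤}
  B3: | IN={a:-, e:-, f:-; rest ⊤} | OUT={a:-, e:-, f:-; rest ⊤}
  B4: | IN={a:-, e:-, f:-; rest ⊤} | OUT={a:-, f:-; rest ⊤}
  B5: | IN={a:-, f:-; rest ⊤} | OUT={a:-, c:-, f:-; rest ⊤}
  B6: | IN={a:-, c:-, f:-; rest ⊤} | OUT={a:-, b:-, c:-, f:-; rest ⊤}
  B7: | IN={a:-, f:-; rest ⊤} | OUT={a:-, d:-; rest ⊤}

Merge at B5: IN[B5] = OUT[B4] = {a: -, b: ⊤, c: ⊤, d: ⊤, e: ⊤, f: -}
Applying B5's transfer function to that IN value gives OUT[B5] (row B5 above).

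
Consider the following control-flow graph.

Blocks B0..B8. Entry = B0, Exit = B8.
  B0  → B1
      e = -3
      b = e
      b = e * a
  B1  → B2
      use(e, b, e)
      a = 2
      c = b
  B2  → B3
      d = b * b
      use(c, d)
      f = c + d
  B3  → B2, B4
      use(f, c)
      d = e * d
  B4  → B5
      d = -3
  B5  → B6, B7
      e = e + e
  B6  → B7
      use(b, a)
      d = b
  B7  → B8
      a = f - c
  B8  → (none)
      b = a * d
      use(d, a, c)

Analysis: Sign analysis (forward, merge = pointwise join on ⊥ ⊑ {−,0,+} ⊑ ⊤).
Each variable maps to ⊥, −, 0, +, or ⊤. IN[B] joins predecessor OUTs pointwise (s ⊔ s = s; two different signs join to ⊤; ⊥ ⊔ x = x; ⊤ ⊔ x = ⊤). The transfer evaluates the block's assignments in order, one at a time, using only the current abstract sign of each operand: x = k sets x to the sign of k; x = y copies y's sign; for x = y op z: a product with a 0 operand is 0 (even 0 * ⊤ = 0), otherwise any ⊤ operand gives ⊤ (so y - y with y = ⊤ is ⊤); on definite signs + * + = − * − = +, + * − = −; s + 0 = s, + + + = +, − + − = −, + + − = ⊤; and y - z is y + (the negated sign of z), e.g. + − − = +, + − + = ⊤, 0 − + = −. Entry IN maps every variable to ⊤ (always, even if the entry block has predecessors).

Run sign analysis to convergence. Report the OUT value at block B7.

Answer: {a: ⊤, b: ⊤, c: ⊤, d: ⊤, e: -, f: ⊤}

Working:
Per-block solution:
  B0:   IN=(all ⊤)   OUT={e:-; rest ⊤}
  B1:   IN={e:-; rest ⊤}   OUT={a:+, e:-; rest ⊤}
  B2:   IN={a:+, e:-; rest ⊤}   OUT={a:+, e:-; rest ⊤}
  B3:   IN={a:+, e:-; rest ⊤}   OUT={a:+, e:-; rest ⊤}
  B4:   IN={a:+, e:-; rest ⊤}   OUT={a:+, d:-, e:-; rest ⊤}
  B5:   IN={a:+, d:-, e:-; rest ⊤}   OUT={a:+, d:-, e:-; rest ⊤}
  B6:   IN={a:+, d:-, e:-; rest ⊤}   OUT={a:+, e:-; rest ⊤}
  B7:   IN={a:+, e:-; rest ⊤}   OUT={e:-; rest ⊤}
  B8:   IN={e:-; rest ⊤}   OUT={e:-; rest ⊤}

Merge at B7: IN[B7] = OUT[B5] ⊔ OUT[B6] = {a: +, b: ⊤, c: ⊤, d: ⊤, e: -, f: ⊤}
Applying B7's transfer function to that IN value gives OUT[B7] (row B7 above).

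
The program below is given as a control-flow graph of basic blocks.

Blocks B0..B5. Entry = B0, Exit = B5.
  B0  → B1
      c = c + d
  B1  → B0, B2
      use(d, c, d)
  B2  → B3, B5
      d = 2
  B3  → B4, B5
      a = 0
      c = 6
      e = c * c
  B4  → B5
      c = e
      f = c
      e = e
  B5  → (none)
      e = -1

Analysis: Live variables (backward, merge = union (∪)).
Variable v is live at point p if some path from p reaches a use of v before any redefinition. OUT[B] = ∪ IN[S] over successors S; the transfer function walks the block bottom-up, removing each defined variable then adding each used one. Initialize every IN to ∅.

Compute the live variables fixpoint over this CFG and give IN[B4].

Answer: {e}

Working:
Fixpoint table:
  B0: | IN={c, d} | OUT={c, d}
  B1: | IN={c, d} | OUT={c, d}
  B2: | IN={} | OUT={}
  B3: | IN={} | OUT={e}
  B4: | IN={e} | OUT={}
  B5: | IN={} | OUT={}

Merge at B4: OUT[B4] = IN[B5] = {}
Applying B4's transfer function to that OUT value gives IN[B4] (row B4 above).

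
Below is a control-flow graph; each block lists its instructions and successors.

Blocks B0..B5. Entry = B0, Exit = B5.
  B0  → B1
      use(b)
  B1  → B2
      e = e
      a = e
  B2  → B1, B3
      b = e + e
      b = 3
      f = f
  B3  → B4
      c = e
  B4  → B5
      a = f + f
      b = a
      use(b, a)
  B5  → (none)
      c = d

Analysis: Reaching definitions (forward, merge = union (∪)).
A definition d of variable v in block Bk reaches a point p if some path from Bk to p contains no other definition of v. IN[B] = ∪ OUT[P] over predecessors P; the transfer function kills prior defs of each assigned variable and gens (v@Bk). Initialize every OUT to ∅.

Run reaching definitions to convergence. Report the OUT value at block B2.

Answer: {a@B1, b@B2, e@B1, f@B2}

Trace:
Per-block solution:
  B0: | IN={} | OUT={}
  B1: | IN={a@B1, b@B2, e@B1, f@B2} | OUT={a@B1, b@B2, e@B1, f@B2}
  B2: | IN={a@B1, b@B2, e@B1, f@B2} | OUT={a@B1, b@B2, e@B1, f@B2}
  B3: | IN={a@B1, b@B2, e@B1, f@B2} | OUT={a@B1, b@B2, c@B3, e@B1, f@B2}
  B4: | IN={a@B1, b@B2, c@B3, e@B1, f@B2} | OUT={a@B4, b@B4, c@B3, e@B1, f@B2}
  B5: | IN={a@B4, b@B4, c@B3, e@B1, f@B2} | OUT={a@B4, b@B4, c@B5, e@B1, f@B2}

Merge at B2: IN[B2] = OUT[B1] = {a@B1, b@B2, e@B1, f@B2}
Applying B2's transfer function to that IN value gives OUT[B2] (row B2 above).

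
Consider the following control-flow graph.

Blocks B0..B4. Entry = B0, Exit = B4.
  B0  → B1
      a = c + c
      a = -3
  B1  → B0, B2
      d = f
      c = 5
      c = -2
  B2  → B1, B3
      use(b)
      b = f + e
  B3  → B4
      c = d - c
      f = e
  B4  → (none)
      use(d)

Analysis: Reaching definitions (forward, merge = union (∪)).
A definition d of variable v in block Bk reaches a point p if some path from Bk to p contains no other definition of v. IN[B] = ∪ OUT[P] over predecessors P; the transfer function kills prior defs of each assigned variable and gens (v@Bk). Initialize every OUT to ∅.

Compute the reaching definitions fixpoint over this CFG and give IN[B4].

Answer: {a@B0, b@B2, c@B3, d@B1, f@B3}

Trace:
Per-block solution:
  B0:   IN={a@B0, b@B2, c@B1, d@B1}   OUT={a@B0, b@B2, c@B1, d@B1}
  B1:   IN={a@B0, b@B2, c@B1, d@B1}   OUT={a@B0, b@B2, c@B1, d@B1}
  B2:   IN={a@B0, b@B2, c@B1, d@B1}   OUT={a@B0, b@B2, c@B1, d@B1}
  B3:   IN={a@B0, b@B2, c@B1, d@B1}   OUT={a@B0, b@B2, c@B3, d@B1, f@B3}
  B4:   IN={a@B0, b@B2, c@B3, d@B1, f@B3}   OUT={a@B0, b@B2, c@B3, d@B1, f@B3}

Merge at B4: IN[B4] = OUT[B3] = {a@B0, b@B2, c@B3, d@B1, f@B3}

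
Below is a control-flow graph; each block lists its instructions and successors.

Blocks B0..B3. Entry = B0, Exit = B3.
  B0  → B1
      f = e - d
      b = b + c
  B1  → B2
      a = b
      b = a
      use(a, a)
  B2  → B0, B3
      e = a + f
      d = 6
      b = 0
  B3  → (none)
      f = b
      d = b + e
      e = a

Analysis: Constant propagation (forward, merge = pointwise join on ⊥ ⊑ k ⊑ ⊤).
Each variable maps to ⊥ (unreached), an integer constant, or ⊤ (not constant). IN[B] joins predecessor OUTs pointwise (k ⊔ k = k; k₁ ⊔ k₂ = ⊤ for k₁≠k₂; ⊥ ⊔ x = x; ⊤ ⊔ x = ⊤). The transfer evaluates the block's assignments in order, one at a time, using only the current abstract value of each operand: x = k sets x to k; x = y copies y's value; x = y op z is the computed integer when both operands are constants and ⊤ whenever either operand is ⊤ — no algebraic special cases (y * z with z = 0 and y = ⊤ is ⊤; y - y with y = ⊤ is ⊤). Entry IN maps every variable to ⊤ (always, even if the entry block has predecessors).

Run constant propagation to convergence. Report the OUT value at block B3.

Converged values:
  B0:  IN=(all ⊤)  OUT=(all ⊤)
  B1:  IN=(all ⊤)  OUT=(all ⊤)
  B2:  IN=(all ⊤)  OUT={b:0, d:6; rest ⊤}
  B3:  IN={b:0, d:6; rest ⊤}  OUT={b:0, f:0; rest ⊤}

Merge at B3: IN[B3] = OUT[B2] = {a: ⊤, b: 0, c: ⊤, d: 6, e: ⊤, f: ⊤}
Applying B3's transfer function to that IN value gives OUT[B3] (row B3 above).

Answer: {a: ⊤, b: 0, c: ⊤, d: ⊤, e: ⊤, f: 0}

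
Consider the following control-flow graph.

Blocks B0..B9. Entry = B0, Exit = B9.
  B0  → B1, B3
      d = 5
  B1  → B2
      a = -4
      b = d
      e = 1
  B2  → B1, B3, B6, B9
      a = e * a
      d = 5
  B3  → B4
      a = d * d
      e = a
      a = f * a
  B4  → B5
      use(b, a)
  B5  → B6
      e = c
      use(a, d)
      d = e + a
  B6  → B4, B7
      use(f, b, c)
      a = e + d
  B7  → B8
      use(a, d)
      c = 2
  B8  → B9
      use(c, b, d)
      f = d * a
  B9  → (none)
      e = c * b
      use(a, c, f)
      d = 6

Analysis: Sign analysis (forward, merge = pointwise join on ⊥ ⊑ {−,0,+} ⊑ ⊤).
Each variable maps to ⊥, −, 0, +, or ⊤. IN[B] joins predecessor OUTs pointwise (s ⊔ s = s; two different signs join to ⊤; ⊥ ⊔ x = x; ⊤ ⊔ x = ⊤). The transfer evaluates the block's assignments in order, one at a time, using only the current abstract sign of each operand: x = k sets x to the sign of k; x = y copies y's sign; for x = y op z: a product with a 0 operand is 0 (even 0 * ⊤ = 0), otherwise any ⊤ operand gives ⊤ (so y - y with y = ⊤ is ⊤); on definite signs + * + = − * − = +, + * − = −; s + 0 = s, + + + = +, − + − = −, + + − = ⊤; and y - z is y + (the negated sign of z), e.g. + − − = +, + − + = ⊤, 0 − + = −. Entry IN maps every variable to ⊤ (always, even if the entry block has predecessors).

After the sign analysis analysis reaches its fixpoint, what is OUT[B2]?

Fixpoint table:
  B0:  IN=(all ⊤)  OUT={d:+; rest ⊤}
  B1:  IN={d:+; rest ⊤}  OUT={a:-, b:+, d:+, e:+; rest ⊤}
  B2:  IN={a:-, b:+, d:+, e:+; rest ⊤}  OUT={a:-, b:+, d:+, e:+; rest ⊤}
  B3:  IN={d:+; rest ⊤}  OUT={d:+, e:+; rest ⊤}
  B4:  IN=(all ⊤)  OUT=(all ⊤)
  B5:  IN=(all ⊤)  OUT=(all ⊤)
  B6:  IN=(all ⊤)  OUT=(all ⊤)
  B7:  IN=(all ⊤)  OUT={c:+; rest ⊤}
  B8:  IN={c:+; rest ⊤}  OUT={c:+; rest ⊤}
  B9:  IN=(all ⊤)  OUT={d:+; rest ⊤}

Merge at B2: IN[B2] = OUT[B1] = {a: -, b: +, c: ⊤, d: +, e: +, f: ⊤}
Applying B2's transfer function to that IN value gives OUT[B2] (row B2 above).

Answer: {a: -, b: +, c: ⊤, d: +, e: +, f: ⊤}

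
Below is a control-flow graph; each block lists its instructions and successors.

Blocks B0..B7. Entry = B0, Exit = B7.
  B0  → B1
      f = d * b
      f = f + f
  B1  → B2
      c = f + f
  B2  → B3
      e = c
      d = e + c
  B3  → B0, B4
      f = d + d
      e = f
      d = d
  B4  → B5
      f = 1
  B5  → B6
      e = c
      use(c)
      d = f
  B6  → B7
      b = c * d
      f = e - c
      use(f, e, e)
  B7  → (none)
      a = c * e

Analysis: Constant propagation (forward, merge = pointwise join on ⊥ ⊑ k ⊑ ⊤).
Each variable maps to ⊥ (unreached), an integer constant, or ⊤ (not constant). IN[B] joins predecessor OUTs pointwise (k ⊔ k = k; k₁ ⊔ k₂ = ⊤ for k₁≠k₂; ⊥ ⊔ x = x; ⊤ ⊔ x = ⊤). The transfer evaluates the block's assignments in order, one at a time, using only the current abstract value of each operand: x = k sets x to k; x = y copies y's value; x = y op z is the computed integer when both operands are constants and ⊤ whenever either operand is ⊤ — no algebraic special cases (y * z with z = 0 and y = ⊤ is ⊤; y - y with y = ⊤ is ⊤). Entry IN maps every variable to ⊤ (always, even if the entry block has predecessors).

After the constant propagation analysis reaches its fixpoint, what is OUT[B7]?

Answer: {a: ⊤, b: ⊤, c: ⊤, d: 1, e: ⊤, f: ⊤}

Working:
Converged values:
  B0:  IN=(all ⊤)  OUT=(all ⊤)
  B1:  IN=(all ⊤)  OUT=(all ⊤)
  B2:  IN=(all ⊤)  OUT=(all ⊤)
  B3:  IN=(all ⊤)  OUT=(all ⊤)
  B4:  IN=(all ⊤)  OUT={f:1; rest ⊤}
  B5:  IN={f:1; rest ⊤}  OUT={d:1, f:1; rest ⊤}
  B6:  IN={d:1, f:1; rest ⊤}  OUT={d:1; rest ⊤}
  B7:  IN={d:1; rest ⊤}  OUT={d:1; rest ⊤}

Merge at B7: IN[B7] = OUT[B6] = {a: ⊤, b: ⊤, c: ⊤, d: 1, e: ⊤, f: ⊤}
Applying B7's transfer function to that IN value gives OUT[B7] (row B7 above).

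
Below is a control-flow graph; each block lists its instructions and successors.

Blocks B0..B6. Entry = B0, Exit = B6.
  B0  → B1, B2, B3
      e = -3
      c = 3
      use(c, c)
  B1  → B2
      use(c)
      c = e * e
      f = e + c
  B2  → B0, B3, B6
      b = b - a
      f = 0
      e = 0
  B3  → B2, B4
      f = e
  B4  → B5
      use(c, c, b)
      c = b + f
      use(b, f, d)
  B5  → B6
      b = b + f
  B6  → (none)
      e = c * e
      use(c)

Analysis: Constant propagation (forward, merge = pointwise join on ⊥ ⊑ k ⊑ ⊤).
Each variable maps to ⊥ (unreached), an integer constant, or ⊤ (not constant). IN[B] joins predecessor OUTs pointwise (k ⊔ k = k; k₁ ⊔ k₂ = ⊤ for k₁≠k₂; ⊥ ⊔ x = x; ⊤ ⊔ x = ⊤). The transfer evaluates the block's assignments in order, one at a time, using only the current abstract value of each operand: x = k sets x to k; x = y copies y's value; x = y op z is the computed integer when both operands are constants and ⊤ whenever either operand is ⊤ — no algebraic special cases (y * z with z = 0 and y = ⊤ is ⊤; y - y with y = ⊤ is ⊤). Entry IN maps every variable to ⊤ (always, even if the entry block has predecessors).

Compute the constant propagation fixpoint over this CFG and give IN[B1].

Answer: {a: ⊤, b: ⊤, c: 3, d: ⊤, e: -3, f: ⊤}

Trace:
Per-block solution:
  B0: | IN=(all ⊤) | OUT={c:3, e:-3; rest ⊤}
  B1: | IN={c:3, e:-3; rest ⊤} | OUT={c:9, e:-3, f:6; rest ⊤}
  B2: | IN=(all ⊤) | OUT={e:0, f:0; rest ⊤}
  B3: | IN=(all ⊤) | OUT=(all ⊤)
  B4: | IN=(all ⊤) | OUT=(all ⊤)
  B5: | IN=(all ⊤) | OUT=(all ⊤)
  B6: | IN=(all ⊤) | OUT=(all ⊤)

Merge at B1: IN[B1] = OUT[B0] = {a: ⊤, b: ⊤, c: 3, d: ⊤, e: -3, f: ⊤}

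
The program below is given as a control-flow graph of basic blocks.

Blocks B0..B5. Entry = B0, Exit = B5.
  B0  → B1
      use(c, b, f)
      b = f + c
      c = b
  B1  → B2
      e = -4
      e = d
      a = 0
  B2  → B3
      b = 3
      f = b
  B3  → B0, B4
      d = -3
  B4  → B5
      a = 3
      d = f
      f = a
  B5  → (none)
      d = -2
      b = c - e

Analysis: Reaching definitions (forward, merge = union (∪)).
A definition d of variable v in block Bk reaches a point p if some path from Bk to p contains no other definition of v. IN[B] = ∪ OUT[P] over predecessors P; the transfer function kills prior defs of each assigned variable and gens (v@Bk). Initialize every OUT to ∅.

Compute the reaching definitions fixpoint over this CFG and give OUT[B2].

Converged values:
  B0:   IN={a@B1, b@B2, c@B0, d@B3, e@B1, f@B2}   OUT={a@B1, b@B0, c@B0, d@B3, e@B1, f@B2}
  B1:   IN={a@B1, b@B0, c@B0, d@B3, e@B1, f@B2}   OUT={a@B1, b@B0, c@B0, d@B3, e@B1, f@B2}
  B2:   IN={a@B1, b@B0, c@B0, d@B3, e@B1, f@B2}   OUT={a@B1, b@B2, c@B0, d@B3, e@B1, f@B2}
  B3:   IN={a@B1, b@B2, c@B0, d@B3, e@B1, f@B2}   OUT={a@B1, b@B2, c@B0, d@B3, e@B1, f@B2}
  B4:   IN={a@B1, b@B2, c@B0, d@B3, e@B1, f@B2}   OUT={a@B4, b@B2, c@B0, d@B4, e@B1, f@B4}
  B5:   IN={a@B4, b@B2, c@B0, d@B4, e@B1, f@B4}   OUT={a@B4, b@B5, c@B0, d@B5, e@B1, f@B4}

Merge at B2: IN[B2] = OUT[B1] = {a@B1, b@B0, c@B0, d@B3, e@B1, f@B2}
Applying B2's transfer function to that IN value gives OUT[B2] (row B2 above).

Answer: {a@B1, b@B2, c@B0, d@B3, e@B1, f@B2}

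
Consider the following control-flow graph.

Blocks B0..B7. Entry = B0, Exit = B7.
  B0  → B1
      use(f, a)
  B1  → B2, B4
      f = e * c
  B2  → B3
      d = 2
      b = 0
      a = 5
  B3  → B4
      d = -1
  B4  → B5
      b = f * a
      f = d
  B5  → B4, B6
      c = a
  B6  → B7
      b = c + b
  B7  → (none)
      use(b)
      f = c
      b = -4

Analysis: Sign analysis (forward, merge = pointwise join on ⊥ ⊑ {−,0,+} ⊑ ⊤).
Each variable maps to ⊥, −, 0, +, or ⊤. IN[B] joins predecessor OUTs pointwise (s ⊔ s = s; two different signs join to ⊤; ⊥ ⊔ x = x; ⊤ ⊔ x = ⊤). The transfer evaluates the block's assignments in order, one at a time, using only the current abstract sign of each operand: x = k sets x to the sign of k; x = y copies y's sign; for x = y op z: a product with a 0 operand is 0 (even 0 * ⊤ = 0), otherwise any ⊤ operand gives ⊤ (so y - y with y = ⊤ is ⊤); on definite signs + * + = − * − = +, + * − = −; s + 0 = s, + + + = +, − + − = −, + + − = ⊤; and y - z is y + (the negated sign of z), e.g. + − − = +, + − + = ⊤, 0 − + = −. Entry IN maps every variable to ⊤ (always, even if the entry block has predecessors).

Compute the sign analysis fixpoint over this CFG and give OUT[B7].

Answer: {a: ⊤, b: -, c: ⊤, d: ⊤, e: ⊤, f: ⊤}

Derivation:
Per-block solution:
  B0:  IN=(all ⊤)  OUT=(all ⊤)
  B1:  IN=(all ⊤)  OUT=(all ⊤)
  B2:  IN=(all ⊤)  OUT={a:+, b:0, d:+; rest ⊤}
  B3:  IN={a:+, b:0, d:+; rest ⊤}  OUT={a:+, b:0, d:-; rest ⊤}
  B4:  IN=(all ⊤)  OUT=(all ⊤)
  B5:  IN=(all ⊤)  OUT=(all ⊤)
  B6:  IN=(all ⊤)  OUT=(all ⊤)
  B7:  IN=(all ⊤)  OUT={b:-; rest ⊤}

Merge at B7: IN[B7] = OUT[B6] = {a: ⊤, b: ⊤, c: ⊤, d: ⊤, e: ⊤, f: ⊤}
Applying B7's transfer function to that IN value gives OUT[B7] (row B7 above).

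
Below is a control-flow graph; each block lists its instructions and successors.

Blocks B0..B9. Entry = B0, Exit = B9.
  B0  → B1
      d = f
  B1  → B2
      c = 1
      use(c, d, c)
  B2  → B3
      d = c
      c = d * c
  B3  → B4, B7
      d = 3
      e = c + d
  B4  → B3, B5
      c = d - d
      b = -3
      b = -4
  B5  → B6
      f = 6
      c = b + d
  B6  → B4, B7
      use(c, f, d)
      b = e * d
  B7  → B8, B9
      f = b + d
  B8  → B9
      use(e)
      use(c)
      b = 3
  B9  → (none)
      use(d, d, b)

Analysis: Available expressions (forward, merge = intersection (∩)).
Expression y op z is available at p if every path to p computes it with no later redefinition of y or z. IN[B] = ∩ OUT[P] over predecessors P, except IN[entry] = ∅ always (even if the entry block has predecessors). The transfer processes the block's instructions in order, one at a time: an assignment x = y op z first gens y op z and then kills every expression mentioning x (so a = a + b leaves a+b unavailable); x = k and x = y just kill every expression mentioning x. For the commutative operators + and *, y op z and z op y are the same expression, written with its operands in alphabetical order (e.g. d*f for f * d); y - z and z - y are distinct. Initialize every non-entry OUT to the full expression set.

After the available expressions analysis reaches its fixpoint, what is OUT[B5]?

Fixpoint table:
  B0:   IN={}   OUT={}
  B1:   IN={}   OUT={}
  B2:   IN={}   OUT={}
  B3:   IN={}   OUT={c+d}
  B4:   IN={}   OUT={d-d}
  B5:   IN={d-d}   OUT={b+d, d-d}
  B6:   IN={b+d, d-d}   OUT={d*e, d-d}
  B7:   IN={}   OUT={b+d}
  B8:   IN={b+d}   OUT={}
  B9:   IN={}   OUT={}

Merge at B5: IN[B5] = OUT[B4] = {d-d}
Applying B5's transfer function to that IN value gives OUT[B5] (row B5 above).

Answer: {b+d, d-d}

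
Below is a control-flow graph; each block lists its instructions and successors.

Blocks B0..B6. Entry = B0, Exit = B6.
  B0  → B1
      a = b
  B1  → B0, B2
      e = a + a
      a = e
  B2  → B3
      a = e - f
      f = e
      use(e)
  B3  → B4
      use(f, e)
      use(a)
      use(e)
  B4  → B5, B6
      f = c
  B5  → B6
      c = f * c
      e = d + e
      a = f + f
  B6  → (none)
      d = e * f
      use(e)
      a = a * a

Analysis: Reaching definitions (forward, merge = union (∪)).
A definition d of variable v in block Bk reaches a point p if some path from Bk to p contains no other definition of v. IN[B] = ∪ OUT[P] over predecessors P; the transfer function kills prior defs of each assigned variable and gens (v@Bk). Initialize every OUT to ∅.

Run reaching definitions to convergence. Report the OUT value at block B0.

Answer: {a@B0, e@B1}

Working:
Converged values:
  B0:  IN={a@B1, e@B1}  OUT={a@B0, e@B1}
  B1:  IN={a@B0, e@B1}  OUT={a@B1, e@B1}
  B2:  IN={a@B1, e@B1}  OUT={a@B2, e@B1, f@B2}
  B3:  IN={a@B2, e@B1, f@B2}  OUT={a@B2, e@B1, f@B2}
  B4:  IN={a@B2, e@B1, f@B2}  OUT={a@B2, e@B1, f@B4}
  B5:  IN={a@B2, e@B1, f@B4}  OUT={a@B5, c@B5, e@B5, f@B4}
  B6:  IN={a@B2, a@B5, c@B5, e@B1, e@B5, f@B4}  OUT={a@B6, c@B5, d@B6, e@B1, e@B5, f@B4}

Merge at B0 (entry node, so the boundary value {} is joined with the incoming edge(s)): IN[B0] = {} ⊔ OUT[B1] = {a@B1, e@B1}
Applying B0's transfer function to that IN value gives OUT[B0] (row B0 above).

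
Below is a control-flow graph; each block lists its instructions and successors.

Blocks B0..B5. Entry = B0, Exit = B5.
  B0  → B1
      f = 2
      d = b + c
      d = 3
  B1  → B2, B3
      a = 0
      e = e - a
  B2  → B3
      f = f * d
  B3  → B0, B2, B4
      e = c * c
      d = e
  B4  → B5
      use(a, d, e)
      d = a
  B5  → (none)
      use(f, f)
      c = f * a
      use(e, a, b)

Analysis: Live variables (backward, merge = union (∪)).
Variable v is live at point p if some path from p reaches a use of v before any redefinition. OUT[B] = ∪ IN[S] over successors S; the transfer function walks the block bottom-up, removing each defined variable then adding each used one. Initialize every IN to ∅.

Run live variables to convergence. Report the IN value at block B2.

Converged values:
  B0:   IN={b, c, e}   OUT={b, c, d, e, f}
  B1:   IN={b, c, d, e, f}   OUT={a, b, c, d, f}
  B2:   IN={a, b, c, d, f}   OUT={a, b, c, f}
  B3:   IN={a, b, c, f}   OUT={a, b, c, d, e, f}
  B4:   IN={a, b, d, e, f}   OUT={a, b, e, f}
  B5:   IN={a, b, e, f}   OUT={}

Merge at B2: OUT[B2] = IN[B3] = {a, b, c, f}
Applying B2's transfer function to that OUT value gives IN[B2] (row B2 above).

Answer: {a, b, c, d, f}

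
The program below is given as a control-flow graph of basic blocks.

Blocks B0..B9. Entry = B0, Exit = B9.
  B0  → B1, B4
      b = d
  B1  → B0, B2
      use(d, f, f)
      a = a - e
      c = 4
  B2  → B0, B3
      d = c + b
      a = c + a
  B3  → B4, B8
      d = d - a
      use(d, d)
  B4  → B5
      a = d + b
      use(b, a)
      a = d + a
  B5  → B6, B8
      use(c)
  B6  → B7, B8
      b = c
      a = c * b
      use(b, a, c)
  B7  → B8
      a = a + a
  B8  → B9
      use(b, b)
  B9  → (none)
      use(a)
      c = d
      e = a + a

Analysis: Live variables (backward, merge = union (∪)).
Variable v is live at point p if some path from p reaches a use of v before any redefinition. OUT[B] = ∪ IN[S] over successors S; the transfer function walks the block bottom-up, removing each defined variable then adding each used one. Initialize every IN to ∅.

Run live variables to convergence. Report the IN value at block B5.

Answer: {a, b, c, d}

Trace:
Fixpoint table:
  B0: | IN={a, c, d, e, f} | OUT={a, b, c, d, e, f}
  B1: | IN={a, b, d, e, f} | OUT={a, b, c, d, e, f}
  B2: | IN={a, b, c, e, f} | OUT={a, b, c, d, e, f}
  B3: | IN={a, b, c, d} | OUT={a, b, c, d}
  B4: | IN={b, c, d} | OUT={a, b, c, d}
  B5: | IN={a, b, c, d} | OUT={a, b, c, d}
  B6: | IN={c, d} | OUT={a, b, d}
  B7: | IN={a, b, d} | OUT={a, b, d}
  B8: | IN={a, b, d} | OUT={a, d}
  B9: | IN={a, d} | OUT={}

Merge at B5: OUT[B5] = IN[B6] ⊔ IN[B8] = {a, b, c, d}
Applying B5's transfer function to that OUT value gives IN[B5] (row B5 above).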